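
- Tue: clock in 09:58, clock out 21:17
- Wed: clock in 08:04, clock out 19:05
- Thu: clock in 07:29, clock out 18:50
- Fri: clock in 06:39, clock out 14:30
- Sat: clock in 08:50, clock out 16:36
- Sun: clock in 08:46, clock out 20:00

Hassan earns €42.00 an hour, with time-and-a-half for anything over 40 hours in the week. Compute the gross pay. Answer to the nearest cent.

Tue: 09:58–21:17 = 11 h 19 min
Wed: 08:04–19:05 = 11 h 1 min
Thu: 07:29–18:50 = 11 h 21 min
Fri: 06:39–14:30 = 7 h 51 min
Sat: 08:50–16:36 = 7 h 46 min
Sun: 08:46–20:00 = 11 h 14 min
Total worked: 60 h 32 min = 3632 min.
Regular 40 h 0 min = 2400 min at €42.00/h; overtime 20 h 32 min = 1232 min at €63.00/h.
Pay = (2400 × €42.00 + 1232 × €63.00) ÷ 60 = €2973.60.

€2973.60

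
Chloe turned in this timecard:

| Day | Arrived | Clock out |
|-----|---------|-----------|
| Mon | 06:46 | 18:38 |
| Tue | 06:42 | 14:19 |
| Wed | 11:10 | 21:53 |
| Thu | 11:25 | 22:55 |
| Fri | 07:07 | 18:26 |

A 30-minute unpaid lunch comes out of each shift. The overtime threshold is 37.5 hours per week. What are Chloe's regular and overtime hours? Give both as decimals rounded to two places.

Mon: 06:46–18:38 = 11 h 52 min; less 30 min break → 11 h 22 min
Tue: 06:42–14:19 = 7 h 37 min; less 30 min break → 7 h 7 min
Wed: 11:10–21:53 = 10 h 43 min; less 30 min break → 10 h 13 min
Thu: 11:25–22:55 = 11 h 30 min; less 30 min break → 11 h 0 min
Fri: 07:07–18:26 = 11 h 19 min; less 30 min break → 10 h 49 min
Total worked: 50 h 31 min = 50.52 h.
Threshold 37.5 h → overtime 13 h 1 min, regular 37 h 30 min.

Regular 37.50 hours, overtime 13.02 hours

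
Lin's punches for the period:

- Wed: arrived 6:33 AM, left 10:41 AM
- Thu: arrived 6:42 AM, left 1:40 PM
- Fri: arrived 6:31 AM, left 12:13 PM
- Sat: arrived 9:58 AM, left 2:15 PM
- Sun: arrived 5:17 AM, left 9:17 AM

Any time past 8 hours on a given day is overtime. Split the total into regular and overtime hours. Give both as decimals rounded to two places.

Wed: 6:33 AM–10:41 AM = 4 h 8 min
Thu: 6:42 AM–1:40 PM = 6 h 58 min
Fri: 6:31 AM–12:13 PM = 5 h 42 min
Sat: 9:58 AM–2:15 PM = 4 h 17 min
Sun: 5:17 AM–9:17 AM = 4 h 0 min
Wed reg 4 h 8 min / OT 0 h 0 min; Thu reg 6 h 58 min / OT 0 h 0 min; Fri reg 5 h 42 min / OT 0 h 0 min; Sat reg 4 h 17 min / OT 0 h 0 min; Sun reg 4 h 0 min / OT 0 h 0 min.
Totals: regular 25 h 5 min, overtime 0 h 0 min.

Regular 25.08 hours, overtime 0.00 hours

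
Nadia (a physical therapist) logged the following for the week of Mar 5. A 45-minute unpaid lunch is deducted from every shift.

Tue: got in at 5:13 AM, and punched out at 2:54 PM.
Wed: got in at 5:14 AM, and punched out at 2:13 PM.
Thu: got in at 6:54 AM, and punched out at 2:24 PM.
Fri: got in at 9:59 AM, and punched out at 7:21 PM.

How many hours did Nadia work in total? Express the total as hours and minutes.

32 h 32 min

Tue: 5:13 AM–2:54 PM = 9 h 41 min; less 45 min break → 8 h 56 min
Wed: 5:14 AM–2:13 PM = 8 h 59 min; less 45 min break → 8 h 14 min
Thu: 6:54 AM–2:24 PM = 7 h 30 min; less 45 min break → 6 h 45 min
Fri: 9:59 AM–7:21 PM = 9 h 22 min; less 45 min break → 8 h 37 min
Total: 8 h 56 min + 8 h 14 min + 6 h 45 min + 8 h 37 min = 32 h 32 min.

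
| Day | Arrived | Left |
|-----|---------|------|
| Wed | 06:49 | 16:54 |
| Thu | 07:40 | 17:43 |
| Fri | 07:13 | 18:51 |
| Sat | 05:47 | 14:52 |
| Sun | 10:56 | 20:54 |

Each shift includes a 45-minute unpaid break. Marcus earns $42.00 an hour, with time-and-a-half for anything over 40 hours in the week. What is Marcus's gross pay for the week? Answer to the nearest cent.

Wed: 06:49–16:54 = 10 h 5 min; less 45 min break → 9 h 20 min
Thu: 07:40–17:43 = 10 h 3 min; less 45 min break → 9 h 18 min
Fri: 07:13–18:51 = 11 h 38 min; less 45 min break → 10 h 53 min
Sat: 05:47–14:52 = 9 h 5 min; less 45 min break → 8 h 20 min
Sun: 10:56–20:54 = 9 h 58 min; less 45 min break → 9 h 13 min
Total worked: 47 h 4 min = 2824 min.
Regular 40 h 0 min = 2400 min at $42.00/h; overtime 7 h 4 min = 424 min at $63.00/h.
Pay = (2400 × $42.00 + 424 × $63.00) ÷ 60 = $2125.20.

$2125.20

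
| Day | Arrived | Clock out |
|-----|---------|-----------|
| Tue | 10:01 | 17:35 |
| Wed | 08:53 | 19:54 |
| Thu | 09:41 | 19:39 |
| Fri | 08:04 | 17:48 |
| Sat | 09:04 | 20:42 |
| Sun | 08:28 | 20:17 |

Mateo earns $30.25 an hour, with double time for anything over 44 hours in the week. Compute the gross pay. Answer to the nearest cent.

Tue: 10:01–17:35 = 7 h 34 min
Wed: 08:53–19:54 = 11 h 1 min
Thu: 09:41–19:39 = 9 h 58 min
Fri: 08:04–17:48 = 9 h 44 min
Sat: 09:04–20:42 = 11 h 38 min
Sun: 08:28–20:17 = 11 h 49 min
Total worked: 61 h 44 min = 3704 min.
Regular 44 h 0 min = 2640 min at $30.25/h; overtime 17 h 44 min = 1064 min at $60.50/h.
Pay = (2640 × $30.25 + 1064 × $60.50) ÷ 60 = $2403.87.

$2403.87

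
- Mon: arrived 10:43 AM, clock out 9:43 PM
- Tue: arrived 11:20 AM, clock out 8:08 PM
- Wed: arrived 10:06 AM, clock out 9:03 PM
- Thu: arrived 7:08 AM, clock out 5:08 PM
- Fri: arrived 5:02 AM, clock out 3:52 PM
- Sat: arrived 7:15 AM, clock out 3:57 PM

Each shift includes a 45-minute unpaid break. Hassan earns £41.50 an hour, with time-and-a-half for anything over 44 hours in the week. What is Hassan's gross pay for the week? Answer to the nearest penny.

Mon: 10:43 AM–9:43 PM = 11 h 0 min; less 45 min break → 10 h 15 min
Tue: 11:20 AM–8:08 PM = 8 h 48 min; less 45 min break → 8 h 3 min
Wed: 10:06 AM–9:03 PM = 10 h 57 min; less 45 min break → 10 h 12 min
Thu: 7:08 AM–5:08 PM = 10 h 0 min; less 45 min break → 9 h 15 min
Fri: 5:02 AM–3:52 PM = 10 h 50 min; less 45 min break → 10 h 5 min
Sat: 7:15 AM–3:57 PM = 8 h 42 min; less 45 min break → 7 h 57 min
Total worked: 55 h 47 min = 3347 min.
Regular 44 h 0 min = 2640 min at £41.50/h; overtime 11 h 47 min = 707 min at £62.25/h.
Pay = (2640 × £41.50 + 707 × £62.25) ÷ 60 = £2559.51.

£2559.51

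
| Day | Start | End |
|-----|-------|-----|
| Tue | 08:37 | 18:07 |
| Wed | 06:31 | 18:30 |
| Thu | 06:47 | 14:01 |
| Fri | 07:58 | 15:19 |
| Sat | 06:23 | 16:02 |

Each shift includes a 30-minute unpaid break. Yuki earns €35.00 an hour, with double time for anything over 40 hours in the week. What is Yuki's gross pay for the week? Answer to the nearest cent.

Tue: 08:37–18:07 = 9 h 30 min; less 30 min break → 9 h 0 min
Wed: 06:31–18:30 = 11 h 59 min; less 30 min break → 11 h 29 min
Thu: 06:47–14:01 = 7 h 14 min; less 30 min break → 6 h 44 min
Fri: 07:58–15:19 = 7 h 21 min; less 30 min break → 6 h 51 min
Sat: 06:23–16:02 = 9 h 39 min; less 30 min break → 9 h 9 min
Total worked: 43 h 13 min = 2593 min.
Regular 40 h 0 min = 2400 min at €35.00/h; overtime 3 h 13 min = 193 min at €70.00/h.
Pay = (2400 × €35.00 + 193 × €70.00) ÷ 60 = €1625.17.

€1625.17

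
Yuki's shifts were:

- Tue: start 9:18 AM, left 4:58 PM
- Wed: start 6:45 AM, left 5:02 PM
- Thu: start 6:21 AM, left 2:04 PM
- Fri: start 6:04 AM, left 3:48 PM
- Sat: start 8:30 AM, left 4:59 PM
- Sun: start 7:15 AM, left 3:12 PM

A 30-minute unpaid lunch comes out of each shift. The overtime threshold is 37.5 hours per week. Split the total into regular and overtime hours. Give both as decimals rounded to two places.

Regular 37.50 hours, overtime 11.33 hours

Tue: 9:18 AM–4:58 PM = 7 h 40 min; less 30 min break → 7 h 10 min
Wed: 6:45 AM–5:02 PM = 10 h 17 min; less 30 min break → 9 h 47 min
Thu: 6:21 AM–2:04 PM = 7 h 43 min; less 30 min break → 7 h 13 min
Fri: 6:04 AM–3:48 PM = 9 h 44 min; less 30 min break → 9 h 14 min
Sat: 8:30 AM–4:59 PM = 8 h 29 min; less 30 min break → 7 h 59 min
Sun: 7:15 AM–3:12 PM = 7 h 57 min; less 30 min break → 7 h 27 min
Total worked: 48 h 50 min = 48.83 h.
Threshold 37.5 h → overtime 11 h 20 min, regular 37 h 30 min.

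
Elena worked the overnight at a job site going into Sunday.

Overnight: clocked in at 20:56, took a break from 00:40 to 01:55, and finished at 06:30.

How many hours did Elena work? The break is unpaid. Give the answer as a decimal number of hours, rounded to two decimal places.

Overnight: 20:56 → midnight = 3 h 4 min; midnight → 06:30 = 6 h 30 min; span 9 h 34 min; less 75 min break → 8 h 19 min

8.32 hours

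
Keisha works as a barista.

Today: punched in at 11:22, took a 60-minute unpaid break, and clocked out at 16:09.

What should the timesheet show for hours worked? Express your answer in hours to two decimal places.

3.78 hours

Today: 11:22–16:09 = 4 h 47 min; less 60 min break → 3 h 47 min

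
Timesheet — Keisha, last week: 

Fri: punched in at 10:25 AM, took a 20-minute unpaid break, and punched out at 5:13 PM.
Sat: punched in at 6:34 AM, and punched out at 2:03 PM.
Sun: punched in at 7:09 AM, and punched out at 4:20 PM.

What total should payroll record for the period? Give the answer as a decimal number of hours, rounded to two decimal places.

Fri: 10:25 AM–5:13 PM = 6 h 48 min; less 20 min break → 6 h 28 min
Sat: 6:34 AM–2:03 PM = 7 h 29 min
Sun: 7:09 AM–4:20 PM = 9 h 11 min
Total: 6 h 28 min + 7 h 29 min + 9 h 11 min = 23 h 8 min.

23.13 hours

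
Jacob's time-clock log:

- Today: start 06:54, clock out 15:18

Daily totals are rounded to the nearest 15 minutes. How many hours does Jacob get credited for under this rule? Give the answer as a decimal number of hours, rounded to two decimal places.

8.50 hours

Today: 06:54–15:18 = 8 h 24 min → rounds to 8 h 30 min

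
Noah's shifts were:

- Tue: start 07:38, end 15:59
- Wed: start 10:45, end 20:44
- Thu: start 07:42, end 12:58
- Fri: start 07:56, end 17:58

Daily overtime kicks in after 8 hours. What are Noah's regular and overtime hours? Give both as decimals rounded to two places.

Regular 29.27 hours, overtime 4.37 hours

Tue: 07:38–15:59 = 8 h 21 min
Wed: 10:45–20:44 = 9 h 59 min
Thu: 07:42–12:58 = 5 h 16 min
Fri: 07:56–17:58 = 10 h 2 min
Tue reg 8 h 0 min / OT 0 h 21 min; Wed reg 8 h 0 min / OT 1 h 59 min; Thu reg 5 h 16 min / OT 0 h 0 min; Fri reg 8 h 0 min / OT 2 h 2 min.
Totals: regular 29 h 16 min, overtime 4 h 22 min.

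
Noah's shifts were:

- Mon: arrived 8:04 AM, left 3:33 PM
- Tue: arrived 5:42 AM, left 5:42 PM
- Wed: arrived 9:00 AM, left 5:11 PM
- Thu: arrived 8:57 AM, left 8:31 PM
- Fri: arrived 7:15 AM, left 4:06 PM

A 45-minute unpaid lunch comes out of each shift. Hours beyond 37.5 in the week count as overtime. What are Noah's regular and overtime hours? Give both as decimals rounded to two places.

Mon: 8:04 AM–3:33 PM = 7 h 29 min; less 45 min break → 6 h 44 min
Tue: 5:42 AM–5:42 PM = 12 h 0 min; less 45 min break → 11 h 15 min
Wed: 9:00 AM–5:11 PM = 8 h 11 min; less 45 min break → 7 h 26 min
Thu: 8:57 AM–8:31 PM = 11 h 34 min; less 45 min break → 10 h 49 min
Fri: 7:15 AM–4:06 PM = 8 h 51 min; less 45 min break → 8 h 6 min
Total worked: 44 h 20 min = 44.33 h.
Threshold 37.5 h → overtime 6 h 50 min, regular 37 h 30 min.

Regular 37.50 hours, overtime 6.83 hours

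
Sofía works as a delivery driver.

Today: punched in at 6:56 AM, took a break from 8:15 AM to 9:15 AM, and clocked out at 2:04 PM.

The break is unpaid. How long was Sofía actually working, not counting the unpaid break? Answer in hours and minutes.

Today: 6:56 AM–2:04 PM = 7 h 8 min; less 60 min break → 6 h 8 min

6 h 8 min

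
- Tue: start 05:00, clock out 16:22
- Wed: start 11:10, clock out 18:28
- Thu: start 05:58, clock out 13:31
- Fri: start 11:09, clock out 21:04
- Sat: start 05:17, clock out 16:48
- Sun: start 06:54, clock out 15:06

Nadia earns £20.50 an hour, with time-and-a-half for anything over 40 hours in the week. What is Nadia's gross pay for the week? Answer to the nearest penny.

£1307.39

Tue: 05:00–16:22 = 11 h 22 min
Wed: 11:10–18:28 = 7 h 18 min
Thu: 05:58–13:31 = 7 h 33 min
Fri: 11:09–21:04 = 9 h 55 min
Sat: 05:17–16:48 = 11 h 31 min
Sun: 06:54–15:06 = 8 h 12 min
Total worked: 55 h 51 min = 3351 min.
Regular 40 h 0 min = 2400 min at £20.50/h; overtime 15 h 51 min = 951 min at £30.75/h.
Pay = (2400 × £20.50 + 951 × £30.75) ÷ 60 = £1307.39.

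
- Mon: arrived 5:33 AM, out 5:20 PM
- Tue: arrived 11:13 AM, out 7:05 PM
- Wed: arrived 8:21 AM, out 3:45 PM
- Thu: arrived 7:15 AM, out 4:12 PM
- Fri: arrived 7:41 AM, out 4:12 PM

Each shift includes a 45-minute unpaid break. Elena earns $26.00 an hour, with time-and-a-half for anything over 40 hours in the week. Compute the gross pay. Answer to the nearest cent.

Mon: 5:33 AM–5:20 PM = 11 h 47 min; less 45 min break → 11 h 2 min
Tue: 11:13 AM–7:05 PM = 7 h 52 min; less 45 min break → 7 h 7 min
Wed: 8:21 AM–3:45 PM = 7 h 24 min; less 45 min break → 6 h 39 min
Thu: 7:15 AM–4:12 PM = 8 h 57 min; less 45 min break → 8 h 12 min
Fri: 7:41 AM–4:12 PM = 8 h 31 min; less 45 min break → 7 h 46 min
Total worked: 40 h 46 min = 2446 min.
Regular 40 h 0 min = 2400 min at $26.00/h; overtime 0 h 46 min = 46 min at $39.00/h.
Pay = (2400 × $26.00 + 46 × $39.00) ÷ 60 = $1069.90.

$1069.90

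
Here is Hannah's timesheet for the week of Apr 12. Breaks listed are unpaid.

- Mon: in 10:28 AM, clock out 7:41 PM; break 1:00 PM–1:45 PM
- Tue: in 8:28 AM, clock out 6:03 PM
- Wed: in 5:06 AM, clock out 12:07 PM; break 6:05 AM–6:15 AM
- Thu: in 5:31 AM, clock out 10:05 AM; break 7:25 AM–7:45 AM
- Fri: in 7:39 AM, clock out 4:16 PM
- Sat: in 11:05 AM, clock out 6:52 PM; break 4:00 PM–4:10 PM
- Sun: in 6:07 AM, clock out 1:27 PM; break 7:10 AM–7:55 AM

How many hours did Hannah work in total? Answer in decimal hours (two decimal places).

Mon: 10:28 AM–7:41 PM = 9 h 13 min; less 45 min break → 8 h 28 min
Tue: 8:28 AM–6:03 PM = 9 h 35 min
Wed: 5:06 AM–12:07 PM = 7 h 1 min; less 10 min break → 6 h 51 min
Thu: 5:31 AM–10:05 AM = 4 h 34 min; less 20 min break → 4 h 14 min
Fri: 7:39 AM–4:16 PM = 8 h 37 min
Sat: 11:05 AM–6:52 PM = 7 h 47 min; less 10 min break → 7 h 37 min
Sun: 6:07 AM–1:27 PM = 7 h 20 min; less 45 min break → 6 h 35 min
Total: 8 h 28 min + 9 h 35 min + 6 h 51 min + 4 h 14 min + 8 h 37 min + 7 h 37 min + 6 h 35 min = 51 h 57 min.

51.95 hours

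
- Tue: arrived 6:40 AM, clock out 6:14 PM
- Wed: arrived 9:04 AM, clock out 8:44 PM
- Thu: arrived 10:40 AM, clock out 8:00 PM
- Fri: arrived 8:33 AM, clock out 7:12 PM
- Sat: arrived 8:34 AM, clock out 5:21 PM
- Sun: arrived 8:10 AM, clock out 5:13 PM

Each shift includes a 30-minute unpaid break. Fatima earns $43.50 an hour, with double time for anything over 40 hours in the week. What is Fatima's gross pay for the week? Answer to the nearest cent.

Tue: 6:40 AM–6:14 PM = 11 h 34 min; less 30 min break → 11 h 4 min
Wed: 9:04 AM–8:44 PM = 11 h 40 min; less 30 min break → 11 h 10 min
Thu: 10:40 AM–8:00 PM = 9 h 20 min; less 30 min break → 8 h 50 min
Fri: 8:33 AM–7:12 PM = 10 h 39 min; less 30 min break → 10 h 9 min
Sat: 8:34 AM–5:21 PM = 8 h 47 min; less 30 min break → 8 h 17 min
Sun: 8:10 AM–5:13 PM = 9 h 3 min; less 30 min break → 8 h 33 min
Total worked: 58 h 3 min = 3483 min.
Regular 40 h 0 min = 2400 min at $43.50/h; overtime 18 h 3 min = 1083 min at $87.00/h.
Pay = (2400 × $43.50 + 1083 × $87.00) ÷ 60 = $3310.35.

$3310.35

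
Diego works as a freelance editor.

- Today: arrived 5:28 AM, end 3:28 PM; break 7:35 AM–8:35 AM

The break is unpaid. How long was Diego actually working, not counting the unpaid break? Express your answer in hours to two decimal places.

9.00 hours

Today: 5:28 AM–3:28 PM = 10 h 0 min; less 60 min break → 9 h 0 min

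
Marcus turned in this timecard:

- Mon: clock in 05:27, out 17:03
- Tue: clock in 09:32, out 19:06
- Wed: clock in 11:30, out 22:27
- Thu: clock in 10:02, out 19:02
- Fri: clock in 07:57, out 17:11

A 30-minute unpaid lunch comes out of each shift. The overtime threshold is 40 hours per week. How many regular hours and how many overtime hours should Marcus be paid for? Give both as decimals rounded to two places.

Mon: 05:27–17:03 = 11 h 36 min; less 30 min break → 11 h 6 min
Tue: 09:32–19:06 = 9 h 34 min; less 30 min break → 9 h 4 min
Wed: 11:30–22:27 = 10 h 57 min; less 30 min break → 10 h 27 min
Thu: 10:02–19:02 = 9 h 0 min; less 30 min break → 8 h 30 min
Fri: 07:57–17:11 = 9 h 14 min; less 30 min break → 8 h 44 min
Total worked: 47 h 51 min = 47.85 h.
Threshold 40 h → overtime 7 h 51 min, regular 40 h 0 min.

Regular 40.00 hours, overtime 7.85 hours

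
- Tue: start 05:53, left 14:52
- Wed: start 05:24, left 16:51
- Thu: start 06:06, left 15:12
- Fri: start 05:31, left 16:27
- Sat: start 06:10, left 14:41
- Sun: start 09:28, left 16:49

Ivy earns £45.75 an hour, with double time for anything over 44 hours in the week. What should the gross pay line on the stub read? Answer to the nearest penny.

£3141.50

Tue: 05:53–14:52 = 8 h 59 min
Wed: 05:24–16:51 = 11 h 27 min
Thu: 06:06–15:12 = 9 h 6 min
Fri: 05:31–16:27 = 10 h 56 min
Sat: 06:10–14:41 = 8 h 31 min
Sun: 09:28–16:49 = 7 h 21 min
Total worked: 56 h 20 min = 3380 min.
Regular 44 h 0 min = 2640 min at £45.75/h; overtime 12 h 20 min = 740 min at £91.50/h.
Pay = (2640 × £45.75 + 740 × £91.50) ÷ 60 = £3141.50.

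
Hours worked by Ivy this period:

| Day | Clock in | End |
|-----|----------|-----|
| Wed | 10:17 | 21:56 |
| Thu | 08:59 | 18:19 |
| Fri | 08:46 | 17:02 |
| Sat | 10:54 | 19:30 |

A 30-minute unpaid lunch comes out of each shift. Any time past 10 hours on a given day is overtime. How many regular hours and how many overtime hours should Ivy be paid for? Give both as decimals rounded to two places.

Regular 34.70 hours, overtime 1.15 hours

Wed: 10:17–21:56 = 11 h 39 min; less 30 min break → 11 h 9 min
Thu: 08:59–18:19 = 9 h 20 min; less 30 min break → 8 h 50 min
Fri: 08:46–17:02 = 8 h 16 min; less 30 min break → 7 h 46 min
Sat: 10:54–19:30 = 8 h 36 min; less 30 min break → 8 h 6 min
Wed reg 10 h 0 min / OT 1 h 9 min; Thu reg 8 h 50 min / OT 0 h 0 min; Fri reg 7 h 46 min / OT 0 h 0 min; Sat reg 8 h 6 min / OT 0 h 0 min.
Totals: regular 34 h 42 min, overtime 1 h 9 min.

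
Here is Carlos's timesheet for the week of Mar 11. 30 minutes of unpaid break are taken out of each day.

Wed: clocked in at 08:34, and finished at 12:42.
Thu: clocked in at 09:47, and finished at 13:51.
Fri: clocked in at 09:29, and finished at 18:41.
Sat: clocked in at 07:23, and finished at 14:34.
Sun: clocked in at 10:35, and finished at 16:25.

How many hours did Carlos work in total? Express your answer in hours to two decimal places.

Wed: 08:34–12:42 = 4 h 8 min; less 30 min break → 3 h 38 min
Thu: 09:47–13:51 = 4 h 4 min; less 30 min break → 3 h 34 min
Fri: 09:29–18:41 = 9 h 12 min; less 30 min break → 8 h 42 min
Sat: 07:23–14:34 = 7 h 11 min; less 30 min break → 6 h 41 min
Sun: 10:35–16:25 = 5 h 50 min; less 30 min break → 5 h 20 min
Total: 3 h 38 min + 3 h 34 min + 8 h 42 min + 6 h 41 min + 5 h 20 min = 27 h 55 min.

27.92 hours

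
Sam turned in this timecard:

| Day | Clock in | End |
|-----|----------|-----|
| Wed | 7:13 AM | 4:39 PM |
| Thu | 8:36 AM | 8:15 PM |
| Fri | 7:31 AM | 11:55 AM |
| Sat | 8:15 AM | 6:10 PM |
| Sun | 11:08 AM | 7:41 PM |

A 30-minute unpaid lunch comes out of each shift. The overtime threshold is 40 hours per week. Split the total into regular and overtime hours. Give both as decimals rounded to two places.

Wed: 7:13 AM–4:39 PM = 9 h 26 min; less 30 min break → 8 h 56 min
Thu: 8:36 AM–8:15 PM = 11 h 39 min; less 30 min break → 11 h 9 min
Fri: 7:31 AM–11:55 AM = 4 h 24 min; less 30 min break → 3 h 54 min
Sat: 8:15 AM–6:10 PM = 9 h 55 min; less 30 min break → 9 h 25 min
Sun: 11:08 AM–7:41 PM = 8 h 33 min; less 30 min break → 8 h 3 min
Total worked: 41 h 27 min = 41.45 h.
Threshold 40 h → overtime 1 h 27 min, regular 40 h 0 min.

Regular 40.00 hours, overtime 1.45 hours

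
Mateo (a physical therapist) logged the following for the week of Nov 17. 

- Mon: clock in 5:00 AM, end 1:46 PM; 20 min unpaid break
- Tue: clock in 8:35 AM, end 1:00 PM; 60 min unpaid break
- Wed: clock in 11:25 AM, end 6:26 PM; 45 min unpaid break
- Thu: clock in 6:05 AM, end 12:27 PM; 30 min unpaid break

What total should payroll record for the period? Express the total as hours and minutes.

23 h 59 min

Mon: 5:00 AM–1:46 PM = 8 h 46 min; less 20 min break → 8 h 26 min
Tue: 8:35 AM–1:00 PM = 4 h 25 min; less 60 min break → 3 h 25 min
Wed: 11:25 AM–6:26 PM = 7 h 1 min; less 45 min break → 6 h 16 min
Thu: 6:05 AM–12:27 PM = 6 h 22 min; less 30 min break → 5 h 52 min
Total: 8 h 26 min + 3 h 25 min + 6 h 16 min + 5 h 52 min = 23 h 59 min.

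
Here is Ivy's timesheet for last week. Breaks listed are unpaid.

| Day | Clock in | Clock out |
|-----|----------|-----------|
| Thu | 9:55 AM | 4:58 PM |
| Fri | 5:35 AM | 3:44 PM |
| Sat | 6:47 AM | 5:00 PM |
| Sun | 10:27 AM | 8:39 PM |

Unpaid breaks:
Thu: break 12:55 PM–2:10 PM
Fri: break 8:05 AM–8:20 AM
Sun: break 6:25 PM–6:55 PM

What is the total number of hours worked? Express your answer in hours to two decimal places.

35.62 hours

Thu: 9:55 AM–4:58 PM = 7 h 3 min; less 75 min break → 5 h 48 min
Fri: 5:35 AM–3:44 PM = 10 h 9 min; less 15 min break → 9 h 54 min
Sat: 6:47 AM–5:00 PM = 10 h 13 min
Sun: 10:27 AM–8:39 PM = 10 h 12 min; less 30 min break → 9 h 42 min
Total: 5 h 48 min + 9 h 54 min + 10 h 13 min + 9 h 42 min = 35 h 37 min.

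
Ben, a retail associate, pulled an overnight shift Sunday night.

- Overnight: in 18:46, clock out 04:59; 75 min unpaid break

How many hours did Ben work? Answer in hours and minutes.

Overnight: 18:46 → midnight = 5 h 14 min; midnight → 04:59 = 4 h 59 min; span 10 h 13 min; less 75 min break → 8 h 58 min

8 h 58 min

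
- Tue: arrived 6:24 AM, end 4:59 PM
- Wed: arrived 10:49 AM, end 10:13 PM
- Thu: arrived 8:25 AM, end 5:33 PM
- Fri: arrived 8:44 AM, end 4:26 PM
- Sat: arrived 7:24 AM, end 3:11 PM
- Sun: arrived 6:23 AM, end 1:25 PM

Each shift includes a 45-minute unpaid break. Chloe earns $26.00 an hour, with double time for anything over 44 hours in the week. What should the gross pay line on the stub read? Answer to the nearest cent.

$1410.93

Tue: 6:24 AM–4:59 PM = 10 h 35 min; less 45 min break → 9 h 50 min
Wed: 10:49 AM–10:13 PM = 11 h 24 min; less 45 min break → 10 h 39 min
Thu: 8:25 AM–5:33 PM = 9 h 8 min; less 45 min break → 8 h 23 min
Fri: 8:44 AM–4:26 PM = 7 h 42 min; less 45 min break → 6 h 57 min
Sat: 7:24 AM–3:11 PM = 7 h 47 min; less 45 min break → 7 h 2 min
Sun: 6:23 AM–1:25 PM = 7 h 2 min; less 45 min break → 6 h 17 min
Total worked: 49 h 8 min = 2948 min.
Regular 44 h 0 min = 2640 min at $26.00/h; overtime 5 h 8 min = 308 min at $52.00/h.
Pay = (2640 × $26.00 + 308 × $52.00) ÷ 60 = $1410.93.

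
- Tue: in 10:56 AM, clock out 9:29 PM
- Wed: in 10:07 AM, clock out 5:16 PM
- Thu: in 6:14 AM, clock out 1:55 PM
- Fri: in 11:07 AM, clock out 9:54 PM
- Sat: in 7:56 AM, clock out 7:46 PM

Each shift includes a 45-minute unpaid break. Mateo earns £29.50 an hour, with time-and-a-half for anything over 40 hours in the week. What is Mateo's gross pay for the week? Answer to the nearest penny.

£1368.06

Tue: 10:56 AM–9:29 PM = 10 h 33 min; less 45 min break → 9 h 48 min
Wed: 10:07 AM–5:16 PM = 7 h 9 min; less 45 min break → 6 h 24 min
Thu: 6:14 AM–1:55 PM = 7 h 41 min; less 45 min break → 6 h 56 min
Fri: 11:07 AM–9:54 PM = 10 h 47 min; less 45 min break → 10 h 2 min
Sat: 7:56 AM–7:46 PM = 11 h 50 min; less 45 min break → 11 h 5 min
Total worked: 44 h 15 min = 2655 min.
Regular 40 h 0 min = 2400 min at £29.50/h; overtime 4 h 15 min = 255 min at £44.25/h.
Pay = (2400 × £29.50 + 255 × £44.25) ÷ 60 = £1368.06.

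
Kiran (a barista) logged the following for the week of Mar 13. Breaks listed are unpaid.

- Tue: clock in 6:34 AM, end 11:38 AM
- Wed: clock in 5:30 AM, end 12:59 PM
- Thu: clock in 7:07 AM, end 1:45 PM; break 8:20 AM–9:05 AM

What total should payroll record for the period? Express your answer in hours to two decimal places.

Tue: 6:34 AM–11:38 AM = 5 h 4 min
Wed: 5:30 AM–12:59 PM = 7 h 29 min
Thu: 7:07 AM–1:45 PM = 6 h 38 min; less 45 min break → 5 h 53 min
Total: 5 h 4 min + 7 h 29 min + 5 h 53 min = 18 h 26 min.

18.43 hours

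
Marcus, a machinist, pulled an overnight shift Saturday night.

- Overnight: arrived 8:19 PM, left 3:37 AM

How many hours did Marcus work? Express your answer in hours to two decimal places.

Overnight: 8:19 PM → midnight = 3 h 41 min; midnight → 3:37 AM = 3 h 37 min; span 7 h 18 min

7.30 hours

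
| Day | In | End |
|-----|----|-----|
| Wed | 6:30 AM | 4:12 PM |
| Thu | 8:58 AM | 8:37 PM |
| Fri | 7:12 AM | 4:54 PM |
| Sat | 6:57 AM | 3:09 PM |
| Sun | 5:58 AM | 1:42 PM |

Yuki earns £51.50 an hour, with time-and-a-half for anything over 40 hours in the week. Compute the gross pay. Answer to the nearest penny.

Wed: 6:30 AM–4:12 PM = 9 h 42 min
Thu: 8:58 AM–8:37 PM = 11 h 39 min
Fri: 7:12 AM–4:54 PM = 9 h 42 min
Sat: 6:57 AM–3:09 PM = 8 h 12 min
Sun: 5:58 AM–1:42 PM = 7 h 44 min
Total worked: 46 h 59 min = 2819 min.
Regular 40 h 0 min = 2400 min at £51.50/h; overtime 6 h 59 min = 419 min at £77.25/h.
Pay = (2400 × £51.50 + 419 × £77.25) ÷ 60 = £2599.46.

£2599.46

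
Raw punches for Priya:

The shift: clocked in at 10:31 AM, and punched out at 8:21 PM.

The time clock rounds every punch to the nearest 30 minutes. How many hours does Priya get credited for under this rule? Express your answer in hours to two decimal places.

10.00 hours

The shift: in 10:31 AM→10:30 AM, out 8:21 PM→8:30 PM; 10 h 0 min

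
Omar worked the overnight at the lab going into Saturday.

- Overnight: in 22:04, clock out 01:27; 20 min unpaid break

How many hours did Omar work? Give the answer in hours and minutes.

Overnight: 22:04 → midnight = 1 h 56 min; midnight → 01:27 = 1 h 27 min; span 3 h 23 min; less 20 min break → 3 h 3 min

3 h 3 min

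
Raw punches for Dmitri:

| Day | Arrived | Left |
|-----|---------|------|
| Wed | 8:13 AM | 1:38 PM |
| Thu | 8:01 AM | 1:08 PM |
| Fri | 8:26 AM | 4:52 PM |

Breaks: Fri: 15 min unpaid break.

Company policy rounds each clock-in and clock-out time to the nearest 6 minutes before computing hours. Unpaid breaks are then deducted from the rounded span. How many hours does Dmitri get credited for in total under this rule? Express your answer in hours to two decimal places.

18.75 hours

Wed: in 8:13 AM→8:12 AM, out 1:38 PM→1:36 PM; 5 h 24 min
Thu: in 8:01 AM→8:00 AM, out 1:08 PM→1:06 PM; 5 h 6 min
Fri: in 8:26 AM→8:24 AM, out 4:52 PM→4:54 PM; 8 h 30 min − 15 min = 8 h 15 min
Total credited: 18 h 45 min.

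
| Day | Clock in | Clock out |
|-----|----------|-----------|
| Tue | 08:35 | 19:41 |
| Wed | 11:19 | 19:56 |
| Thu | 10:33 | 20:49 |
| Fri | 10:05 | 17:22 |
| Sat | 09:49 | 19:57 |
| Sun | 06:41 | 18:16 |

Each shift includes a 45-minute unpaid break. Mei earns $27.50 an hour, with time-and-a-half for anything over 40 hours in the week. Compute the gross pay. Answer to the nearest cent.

$1697.44

Tue: 08:35–19:41 = 11 h 6 min; less 45 min break → 10 h 21 min
Wed: 11:19–19:56 = 8 h 37 min; less 45 min break → 7 h 52 min
Thu: 10:33–20:49 = 10 h 16 min; less 45 min break → 9 h 31 min
Fri: 10:05–17:22 = 7 h 17 min; less 45 min break → 6 h 32 min
Sat: 09:49–19:57 = 10 h 8 min; less 45 min break → 9 h 23 min
Sun: 06:41–18:16 = 11 h 35 min; less 45 min break → 10 h 50 min
Total worked: 54 h 29 min = 3269 min.
Regular 40 h 0 min = 2400 min at $27.50/h; overtime 14 h 29 min = 869 min at $41.25/h.
Pay = (2400 × $27.50 + 869 × $41.25) ÷ 60 = $1697.44.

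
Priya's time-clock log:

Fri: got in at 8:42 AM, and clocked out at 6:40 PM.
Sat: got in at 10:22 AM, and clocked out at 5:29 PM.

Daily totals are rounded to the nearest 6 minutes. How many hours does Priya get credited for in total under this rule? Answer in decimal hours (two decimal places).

Fri: 8:42 AM–6:40 PM = 9 h 58 min → rounds to 10 h 0 min
Sat: 10:22 AM–5:29 PM = 7 h 7 min → rounds to 7 h 6 min
Total credited: 17 h 6 min.

17.10 hours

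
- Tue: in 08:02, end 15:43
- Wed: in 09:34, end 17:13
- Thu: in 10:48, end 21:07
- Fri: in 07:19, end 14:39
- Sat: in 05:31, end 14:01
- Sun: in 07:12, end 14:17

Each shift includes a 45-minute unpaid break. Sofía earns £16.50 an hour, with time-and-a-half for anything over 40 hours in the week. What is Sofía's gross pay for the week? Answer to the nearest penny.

Tue: 08:02–15:43 = 7 h 41 min; less 45 min break → 6 h 56 min
Wed: 09:34–17:13 = 7 h 39 min; less 45 min break → 6 h 54 min
Thu: 10:48–21:07 = 10 h 19 min; less 45 min break → 9 h 34 min
Fri: 07:19–14:39 = 7 h 20 min; less 45 min break → 6 h 35 min
Sat: 05:31–14:01 = 8 h 30 min; less 45 min break → 7 h 45 min
Sun: 07:12–14:17 = 7 h 5 min; less 45 min break → 6 h 20 min
Total worked: 44 h 4 min = 2644 min.
Regular 40 h 0 min = 2400 min at £16.50/h; overtime 4 h 4 min = 244 min at £24.75/h.
Pay = (2400 × £16.50 + 244 × £24.75) ÷ 60 = £760.65.

£760.65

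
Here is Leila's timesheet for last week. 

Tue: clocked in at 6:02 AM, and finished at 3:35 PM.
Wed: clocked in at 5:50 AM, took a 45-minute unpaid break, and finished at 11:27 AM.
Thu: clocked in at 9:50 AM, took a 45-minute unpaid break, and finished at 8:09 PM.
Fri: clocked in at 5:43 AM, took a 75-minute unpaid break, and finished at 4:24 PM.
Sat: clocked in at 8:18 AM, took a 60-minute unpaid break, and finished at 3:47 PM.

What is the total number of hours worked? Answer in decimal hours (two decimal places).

Tue: 6:02 AM–3:35 PM = 9 h 33 min
Wed: 5:50 AM–11:27 AM = 5 h 37 min; less 45 min break → 4 h 52 min
Thu: 9:50 AM–8:09 PM = 10 h 19 min; less 45 min break → 9 h 34 min
Fri: 5:43 AM–4:24 PM = 10 h 41 min; less 75 min break → 9 h 26 min
Sat: 8:18 AM–3:47 PM = 7 h 29 min; less 60 min break → 6 h 29 min
Total: 9 h 33 min + 4 h 52 min + 9 h 34 min + 9 h 26 min + 6 h 29 min = 39 h 54 min.

39.90 hours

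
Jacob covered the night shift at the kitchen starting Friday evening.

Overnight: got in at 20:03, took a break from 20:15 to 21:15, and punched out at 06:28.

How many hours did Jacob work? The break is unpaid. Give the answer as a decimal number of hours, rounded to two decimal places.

9.42 hours

Overnight: 20:03 → midnight = 3 h 57 min; midnight → 06:28 = 6 h 28 min; span 10 h 25 min; less 60 min break → 9 h 25 min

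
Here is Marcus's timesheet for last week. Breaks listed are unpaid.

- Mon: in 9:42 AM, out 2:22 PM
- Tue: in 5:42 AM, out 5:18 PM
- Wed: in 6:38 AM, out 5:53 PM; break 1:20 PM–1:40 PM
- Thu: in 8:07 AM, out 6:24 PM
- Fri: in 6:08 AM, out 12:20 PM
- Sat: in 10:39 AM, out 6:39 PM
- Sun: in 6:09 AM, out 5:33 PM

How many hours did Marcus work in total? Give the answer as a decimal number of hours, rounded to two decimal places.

Mon: 9:42 AM–2:22 PM = 4 h 40 min
Tue: 5:42 AM–5:18 PM = 11 h 36 min
Wed: 6:38 AM–5:53 PM = 11 h 15 min; less 20 min break → 10 h 55 min
Thu: 8:07 AM–6:24 PM = 10 h 17 min
Fri: 6:08 AM–12:20 PM = 6 h 12 min
Sat: 10:39 AM–6:39 PM = 8 h 0 min
Sun: 6:09 AM–5:33 PM = 11 h 24 min
Total: 4 h 40 min + 11 h 36 min + 10 h 55 min + 10 h 17 min + 6 h 12 min + 8 h 0 min + 11 h 24 min = 63 h 4 min.

63.07 hours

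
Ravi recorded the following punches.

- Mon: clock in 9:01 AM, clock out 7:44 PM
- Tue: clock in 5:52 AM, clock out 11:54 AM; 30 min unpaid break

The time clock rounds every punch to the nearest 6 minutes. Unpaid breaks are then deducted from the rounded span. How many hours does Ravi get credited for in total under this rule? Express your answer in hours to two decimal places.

16.20 hours

Mon: in 9:01 AM→9:00 AM, out 7:44 PM→7:42 PM; 10 h 42 min
Tue: in 5:52 AM→5:54 AM, out 11:54 AM→11:54 AM; 6 h 0 min − 30 min = 5 h 30 min
Total credited: 16 h 12 min.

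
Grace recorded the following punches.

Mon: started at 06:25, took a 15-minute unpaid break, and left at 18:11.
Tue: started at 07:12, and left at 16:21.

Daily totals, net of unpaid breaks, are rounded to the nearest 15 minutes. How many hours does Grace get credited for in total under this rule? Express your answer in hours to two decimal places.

Mon: 06:25–18:11 = 11 h 46 min − 15 min = 11 h 31 min → rounds to 11 h 30 min
Tue: 07:12–16:21 = 9 h 9 min → rounds to 9 h 15 min
Total credited: 20 h 45 min.

20.75 hours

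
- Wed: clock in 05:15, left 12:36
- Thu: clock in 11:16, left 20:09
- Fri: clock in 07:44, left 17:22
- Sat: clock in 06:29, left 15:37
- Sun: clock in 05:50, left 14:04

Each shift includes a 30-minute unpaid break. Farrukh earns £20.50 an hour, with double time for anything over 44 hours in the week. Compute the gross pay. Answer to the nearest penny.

£835.03

Wed: 05:15–12:36 = 7 h 21 min; less 30 min break → 6 h 51 min
Thu: 11:16–20:09 = 8 h 53 min; less 30 min break → 8 h 23 min
Fri: 07:44–17:22 = 9 h 38 min; less 30 min break → 9 h 8 min
Sat: 06:29–15:37 = 9 h 8 min; less 30 min break → 8 h 38 min
Sun: 05:50–14:04 = 8 h 14 min; less 30 min break → 7 h 44 min
Total worked: 40 h 44 min = 2444 min.
Regular 40 h 44 min = 2444 min at £20.50/h; overtime 0 h 0 min = 0 min at £41.00/h.
Pay = (2444 × £20.50 + 0 × £41.00) ÷ 60 = £835.03.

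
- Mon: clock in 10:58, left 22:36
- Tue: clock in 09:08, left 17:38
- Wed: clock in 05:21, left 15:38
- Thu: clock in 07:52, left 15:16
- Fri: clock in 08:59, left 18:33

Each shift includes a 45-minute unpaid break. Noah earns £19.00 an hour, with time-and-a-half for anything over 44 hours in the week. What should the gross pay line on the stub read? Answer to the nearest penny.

Mon: 10:58–22:36 = 11 h 38 min; less 45 min break → 10 h 53 min
Tue: 09:08–17:38 = 8 h 30 min; less 45 min break → 7 h 45 min
Wed: 05:21–15:38 = 10 h 17 min; less 45 min break → 9 h 32 min
Thu: 07:52–15:16 = 7 h 24 min; less 45 min break → 6 h 39 min
Fri: 08:59–18:33 = 9 h 34 min; less 45 min break → 8 h 49 min
Total worked: 43 h 38 min = 2618 min.
Regular 43 h 38 min = 2618 min at £19.00/h; overtime 0 h 0 min = 0 min at £28.50/h.
Pay = (2618 × £19.00 + 0 × £28.50) ÷ 60 = £829.03.

£829.03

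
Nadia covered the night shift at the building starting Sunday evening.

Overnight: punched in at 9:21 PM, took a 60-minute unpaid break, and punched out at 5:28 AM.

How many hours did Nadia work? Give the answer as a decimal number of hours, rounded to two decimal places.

Overnight: 9:21 PM → midnight = 2 h 39 min; midnight → 5:28 AM = 5 h 28 min; span 8 h 7 min; less 60 min break → 7 h 7 min

7.12 hours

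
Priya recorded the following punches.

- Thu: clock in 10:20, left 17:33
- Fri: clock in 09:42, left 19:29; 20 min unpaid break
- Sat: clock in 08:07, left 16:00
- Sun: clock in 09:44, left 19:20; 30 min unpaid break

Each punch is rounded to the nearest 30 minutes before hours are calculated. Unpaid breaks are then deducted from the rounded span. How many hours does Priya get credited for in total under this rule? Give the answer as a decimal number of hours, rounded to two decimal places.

Thu: in 10:20→10:30, out 17:33→17:30; 7 h 0 min
Fri: in 09:42→09:30, out 19:29→19:30; 10 h 0 min − 20 min = 9 h 40 min
Sat: in 08:07→08:00, out 16:00→16:00; 8 h 0 min
Sun: in 09:44→09:30, out 19:20→19:30; 10 h 0 min − 30 min = 9 h 30 min
Total credited: 34 h 10 min.

34.17 hours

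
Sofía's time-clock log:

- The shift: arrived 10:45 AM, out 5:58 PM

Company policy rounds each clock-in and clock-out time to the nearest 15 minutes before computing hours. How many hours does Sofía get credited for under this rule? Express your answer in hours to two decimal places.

The shift: in 10:45 AM→10:45 AM, out 5:58 PM→6:00 PM; 7 h 15 min

7.25 hours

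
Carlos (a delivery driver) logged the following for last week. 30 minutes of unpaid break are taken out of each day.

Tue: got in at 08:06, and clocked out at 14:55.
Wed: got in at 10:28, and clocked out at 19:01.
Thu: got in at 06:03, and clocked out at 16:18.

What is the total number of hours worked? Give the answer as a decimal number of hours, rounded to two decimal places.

24.12 hours

Tue: 08:06–14:55 = 6 h 49 min; less 30 min break → 6 h 19 min
Wed: 10:28–19:01 = 8 h 33 min; less 30 min break → 8 h 3 min
Thu: 06:03–16:18 = 10 h 15 min; less 30 min break → 9 h 45 min
Total: 6 h 19 min + 8 h 3 min + 9 h 45 min = 24 h 7 min.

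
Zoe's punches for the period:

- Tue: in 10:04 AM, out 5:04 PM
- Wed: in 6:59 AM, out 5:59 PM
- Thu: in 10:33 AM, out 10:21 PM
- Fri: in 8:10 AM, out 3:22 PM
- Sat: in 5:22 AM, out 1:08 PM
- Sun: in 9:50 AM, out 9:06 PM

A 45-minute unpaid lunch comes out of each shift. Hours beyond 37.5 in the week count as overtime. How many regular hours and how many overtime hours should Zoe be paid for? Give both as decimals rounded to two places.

Regular 37.50 hours, overtime 14.03 hours

Tue: 10:04 AM–5:04 PM = 7 h 0 min; less 45 min break → 6 h 15 min
Wed: 6:59 AM–5:59 PM = 11 h 0 min; less 45 min break → 10 h 15 min
Thu: 10:33 AM–10:21 PM = 11 h 48 min; less 45 min break → 11 h 3 min
Fri: 8:10 AM–3:22 PM = 7 h 12 min; less 45 min break → 6 h 27 min
Sat: 5:22 AM–1:08 PM = 7 h 46 min; less 45 min break → 7 h 1 min
Sun: 9:50 AM–9:06 PM = 11 h 16 min; less 45 min break → 10 h 31 min
Total worked: 51 h 32 min = 51.53 h.
Threshold 37.5 h → overtime 14 h 2 min, regular 37 h 30 min.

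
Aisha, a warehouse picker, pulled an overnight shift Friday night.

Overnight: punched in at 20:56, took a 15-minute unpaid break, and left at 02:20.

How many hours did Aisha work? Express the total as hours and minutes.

5 h 9 min

Overnight: 20:56 → midnight = 3 h 4 min; midnight → 02:20 = 2 h 20 min; span 5 h 24 min; less 15 min break → 5 h 9 min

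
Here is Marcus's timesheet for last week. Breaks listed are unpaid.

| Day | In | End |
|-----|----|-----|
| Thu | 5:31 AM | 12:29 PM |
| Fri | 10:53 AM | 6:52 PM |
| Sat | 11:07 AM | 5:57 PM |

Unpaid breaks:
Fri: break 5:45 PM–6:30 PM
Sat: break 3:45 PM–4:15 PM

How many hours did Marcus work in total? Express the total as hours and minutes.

20 h 32 min

Thu: 5:31 AM–12:29 PM = 6 h 58 min
Fri: 10:53 AM–6:52 PM = 7 h 59 min; less 45 min break → 7 h 14 min
Sat: 11:07 AM–5:57 PM = 6 h 50 min; less 30 min break → 6 h 20 min
Total: 6 h 58 min + 7 h 14 min + 6 h 20 min = 20 h 32 min.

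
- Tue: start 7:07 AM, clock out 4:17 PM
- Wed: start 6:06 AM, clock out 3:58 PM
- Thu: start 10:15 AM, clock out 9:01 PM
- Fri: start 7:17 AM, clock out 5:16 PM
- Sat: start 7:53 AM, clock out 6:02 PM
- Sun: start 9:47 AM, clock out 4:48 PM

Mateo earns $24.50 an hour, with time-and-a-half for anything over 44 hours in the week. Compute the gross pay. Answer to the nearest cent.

Tue: 7:07 AM–4:17 PM = 9 h 10 min
Wed: 6:06 AM–3:58 PM = 9 h 52 min
Thu: 10:15 AM–9:01 PM = 10 h 46 min
Fri: 7:17 AM–5:16 PM = 9 h 59 min
Sat: 7:53 AM–6:02 PM = 10 h 9 min
Sun: 9:47 AM–4:48 PM = 7 h 1 min
Total worked: 56 h 57 min = 3417 min.
Regular 44 h 0 min = 2640 min at $24.50/h; overtime 12 h 57 min = 777 min at $36.75/h.
Pay = (2640 × $24.50 + 777 × $36.75) ÷ 60 = $1553.91.

$1553.91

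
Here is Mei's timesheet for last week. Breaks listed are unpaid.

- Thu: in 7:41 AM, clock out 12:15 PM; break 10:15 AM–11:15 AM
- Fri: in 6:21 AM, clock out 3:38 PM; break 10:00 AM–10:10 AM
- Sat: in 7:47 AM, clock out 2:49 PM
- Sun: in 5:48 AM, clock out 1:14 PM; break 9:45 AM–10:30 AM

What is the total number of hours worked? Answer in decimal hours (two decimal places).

26.40 hours

Thu: 7:41 AM–12:15 PM = 4 h 34 min; less 60 min break → 3 h 34 min
Fri: 6:21 AM–3:38 PM = 9 h 17 min; less 10 min break → 9 h 7 min
Sat: 7:47 AM–2:49 PM = 7 h 2 min
Sun: 5:48 AM–1:14 PM = 7 h 26 min; less 45 min break → 6 h 41 min
Total: 3 h 34 min + 9 h 7 min + 7 h 2 min + 6 h 41 min = 26 h 24 min.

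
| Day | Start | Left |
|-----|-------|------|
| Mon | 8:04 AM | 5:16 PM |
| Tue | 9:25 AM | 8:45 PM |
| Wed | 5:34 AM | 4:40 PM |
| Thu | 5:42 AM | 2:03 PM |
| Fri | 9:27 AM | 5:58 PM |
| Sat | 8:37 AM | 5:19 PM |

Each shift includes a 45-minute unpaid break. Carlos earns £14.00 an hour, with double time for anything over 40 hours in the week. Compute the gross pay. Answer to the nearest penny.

Mon: 8:04 AM–5:16 PM = 9 h 12 min; less 45 min break → 8 h 27 min
Tue: 9:25 AM–8:45 PM = 11 h 20 min; less 45 min break → 10 h 35 min
Wed: 5:34 AM–4:40 PM = 11 h 6 min; less 45 min break → 10 h 21 min
Thu: 5:42 AM–2:03 PM = 8 h 21 min; less 45 min break → 7 h 36 min
Fri: 9:27 AM–5:58 PM = 8 h 31 min; less 45 min break → 7 h 46 min
Sat: 8:37 AM–5:19 PM = 8 h 42 min; less 45 min break → 7 h 57 min
Total worked: 52 h 42 min = 3162 min.
Regular 40 h 0 min = 2400 min at £14.00/h; overtime 12 h 42 min = 762 min at £28.00/h.
Pay = (2400 × £14.00 + 762 × £28.00) ÷ 60 = £915.60.

£915.60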